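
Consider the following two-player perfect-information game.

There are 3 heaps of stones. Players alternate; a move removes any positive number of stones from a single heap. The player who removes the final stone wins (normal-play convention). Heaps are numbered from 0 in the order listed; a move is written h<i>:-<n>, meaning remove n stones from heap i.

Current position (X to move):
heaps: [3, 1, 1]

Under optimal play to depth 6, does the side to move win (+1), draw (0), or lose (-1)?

[(3,1,1)] X move#1: h0:-1:-1/(2,1,1), h0:-2:-1/(1,1,1), h0:-3:+1/(0,1,1)*, h1:-1:-1/(3,0,1), h2:-1:-1/(3,1,0)
[(0,1,1)] O move#2: h1:-1:-1/(0,0,1)*, h2:-1:-1/(0,1,0)
[(0,0,1)] X move#3: h2:-1:+1/(0,0,0)*
[(0,0,0)] end (terminal -1, O#4); searched (3,1,1) to 6

value((3,1,1), X) = +1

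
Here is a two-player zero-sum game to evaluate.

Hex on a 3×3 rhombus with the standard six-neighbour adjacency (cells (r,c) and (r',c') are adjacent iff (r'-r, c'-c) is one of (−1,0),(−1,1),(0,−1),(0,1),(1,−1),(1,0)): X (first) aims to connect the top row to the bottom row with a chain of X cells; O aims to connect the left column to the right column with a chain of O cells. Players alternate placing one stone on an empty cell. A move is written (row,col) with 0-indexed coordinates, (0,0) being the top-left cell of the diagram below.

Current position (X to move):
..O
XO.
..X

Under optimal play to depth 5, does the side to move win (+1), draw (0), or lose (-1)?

value(..O/XO./..X, X) = +1

ply 1, X at ..O/XO./..X | (0,0)=-1→X.O/XO./..X; (0,1)=-1→.XO/XO./..X; (1,2)=-1→..O/XOX/..X; (2,0)=+1→..O/XO./X.X*; (2,1)=-1→..O/XO./.XX
ply 2, O at ..O/XO./X.X | (0,0)=-1→O.O/XO./X.X*; (0,1)=-1→.OO/XO./X.X; (1,2)=-1→..O/XOO/X.X; (2,1)=-1→..O/XO./XOX
ply 3, X at O.O/XO./X.X | (0,1)=+1→OXO/XO./X.X*; (1,2)=-1→O.O/XOX/X.X; (2,1)=-1→O.O/XO./XXX
ply 4: OXO/XO./X.X is terminal -1 (O); from ..O/XO./..X depth 5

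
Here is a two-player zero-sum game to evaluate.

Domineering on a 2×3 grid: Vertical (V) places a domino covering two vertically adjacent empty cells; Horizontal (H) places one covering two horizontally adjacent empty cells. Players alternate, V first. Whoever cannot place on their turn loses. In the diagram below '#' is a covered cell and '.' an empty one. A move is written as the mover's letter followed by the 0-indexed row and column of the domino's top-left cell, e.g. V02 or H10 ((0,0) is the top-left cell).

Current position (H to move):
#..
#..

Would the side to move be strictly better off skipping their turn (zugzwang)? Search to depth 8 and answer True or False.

[#../#..] H move#1: H01:+1/###/#..*, H11:+1/#../###
[###/#..] end (terminal -1, V#2); searched #../#.. to 8
pass branch (V moves first from the same position):
  | [#../#..] V move#1: V01:+1/##./##.*, V02:+1/#.#/#.#
  | [##./##.] end (terminal -1, H#2); searched #../#.. to 8
H moving scores +1; H passing scores -1

zugzwang(#../#.., H) = False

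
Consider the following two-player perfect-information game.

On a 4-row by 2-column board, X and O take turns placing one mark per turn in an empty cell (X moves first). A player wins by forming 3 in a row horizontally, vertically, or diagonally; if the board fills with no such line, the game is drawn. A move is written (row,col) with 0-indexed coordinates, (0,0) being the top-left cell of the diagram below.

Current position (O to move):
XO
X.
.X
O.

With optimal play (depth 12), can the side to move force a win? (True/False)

O winning at [XO/X./.X/O.]: False

p1 O@[XO/X./.X/O.]: (1,1)[XO/XO/.X/O.]-1 (2,0)[XO/X./OX/O.]+0* (3,1)[XO/X./.X/OO]-1
p2 X@[XO/X./OX/O.]: (1,1)[XO/XX/OX/O.]+0* (3,1)[XO/X./OX/OX]+0
p3 O@[XO/XX/OX/O.]: (3,1)[XO/XX/OX/OO]+0*
p4 X@[XO/XX/OX/OO] terminal +0; root [XO/X./.X/O.] d12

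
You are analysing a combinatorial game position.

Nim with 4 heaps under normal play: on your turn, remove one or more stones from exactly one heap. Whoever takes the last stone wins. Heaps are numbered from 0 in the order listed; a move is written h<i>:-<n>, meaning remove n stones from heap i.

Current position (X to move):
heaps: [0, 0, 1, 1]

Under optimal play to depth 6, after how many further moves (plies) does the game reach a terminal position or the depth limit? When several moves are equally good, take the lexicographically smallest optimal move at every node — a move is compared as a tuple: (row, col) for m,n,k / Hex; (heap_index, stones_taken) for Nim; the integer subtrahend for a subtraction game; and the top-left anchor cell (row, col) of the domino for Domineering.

PV length from [(0,0,1,1)]: 2 plies

[(0,0,1,1)] X move#1: h2:-1:-1/(0,0,0,1)*, h3:-1:-1/(0,0,1,0)
[(0,0,0,1)] O move#2: h3:-1:+1/(0,0,0,0)*
[(0,0,0,0)] end (terminal -1, X#3); searched (0,0,1,1) to 6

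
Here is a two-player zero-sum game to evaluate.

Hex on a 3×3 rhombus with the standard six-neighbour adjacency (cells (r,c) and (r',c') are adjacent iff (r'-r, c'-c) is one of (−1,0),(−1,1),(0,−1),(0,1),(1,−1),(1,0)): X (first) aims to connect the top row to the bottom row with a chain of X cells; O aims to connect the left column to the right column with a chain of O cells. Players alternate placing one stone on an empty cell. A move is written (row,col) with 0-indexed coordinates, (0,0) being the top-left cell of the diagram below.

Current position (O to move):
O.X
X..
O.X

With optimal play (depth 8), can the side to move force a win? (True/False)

O winning at [O.X/X../O.X]: True

[O.X/X../O.X] O move#1: (0,1):-1/OOX/X../O.X, (1,1):-1/O.X/XO./O.X, (1,2):+1/O.X/X.O/O.X*, (2,1):-1/O.X/X../OOX
[O.X/X.O/O.X] X move#2: (0,1):-1/OXX/X.O/O.X*, (1,1):-1/O.X/XXO/O.X, (2,1):-1/O.X/X.O/OXX
[OXX/X.O/O.X] O move#3: (1,1):+1/OXX/XOO/O.X*, (2,1):+1/OXX/X.O/OOX
[OXX/XOO/O.X] end (terminal -1, X#4); searched O.X/X../O.X to 8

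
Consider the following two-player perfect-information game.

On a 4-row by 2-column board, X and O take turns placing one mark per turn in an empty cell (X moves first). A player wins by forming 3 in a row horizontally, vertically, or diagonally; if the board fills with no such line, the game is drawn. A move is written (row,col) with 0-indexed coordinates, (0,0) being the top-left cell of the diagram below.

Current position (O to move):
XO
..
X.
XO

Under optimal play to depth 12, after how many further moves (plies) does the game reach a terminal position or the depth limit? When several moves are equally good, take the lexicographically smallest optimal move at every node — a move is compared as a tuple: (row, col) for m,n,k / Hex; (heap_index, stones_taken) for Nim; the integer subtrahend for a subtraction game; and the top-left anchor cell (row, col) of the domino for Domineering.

[XO/../X./XO] O move#1: (1,0):+0/XO/O./X./XO*, (1,1):-1/XO/.O/X./XO, (2,1):-1/XO/../XO/XO
[XO/O./X./XO] X move#2: (1,1):+0/XO/OX/X./XO*, (2,1):+0/XO/O./XX/XO
[XO/OX/X./XO] O move#3: (2,1):+0/XO/OX/XO/XO*
[XO/OX/XO/XO] end (terminal +0, X#4); searched XO/../X./XO to 12

PV length from [XO/../X./XO]: 3 plies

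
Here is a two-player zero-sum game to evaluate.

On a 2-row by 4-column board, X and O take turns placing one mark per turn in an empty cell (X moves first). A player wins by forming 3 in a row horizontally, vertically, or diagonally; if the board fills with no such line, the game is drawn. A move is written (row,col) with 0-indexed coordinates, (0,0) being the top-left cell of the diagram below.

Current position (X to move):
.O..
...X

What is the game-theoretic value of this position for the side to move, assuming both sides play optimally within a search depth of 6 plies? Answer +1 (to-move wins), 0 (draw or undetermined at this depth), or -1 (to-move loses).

p1 X@[.O../...X]: (0,0)[XO../...X]+0* (0,2)[.OX./...X]+0 (0,3)[.O.X/...X]+0 (1,0)[.O../X..X]-1 (1,1)[.O../.X.X]+0 (1,2)[.O../..XX]+0
p2 O@[XO../...X]: (0,2)[XOO./...X]+0* (0,3)[XO.O/...X]+0 (1,0)[XO../O..X]+0 (1,1)[XO../.O.X]+0 (1,2)[XO../..OX]+0
p3 X@[XOO./...X]: (0,3)[XOOX/...X]+0* (1,0)[XOO./X..X]-1 (1,1)[XOO./.X.X]-1 (1,2)[XOO./..XX]-1
p4 O@[XOOX/...X]: (1,0)[XOOX/O..X]+0* (1,1)[XOOX/.O.X]+0 (1,2)[XOOX/..OX]+0
p5 X@[XOOX/O..X]: (1,1)[XOOX/OX.X]+0* (1,2)[XOOX/O.XX]+0
p6 O@[XOOX/OX.X]: (1,2)[XOOX/OXOX]+0*
p7 X@[XOOX/OXOX] terminal +0; root [.O../...X] d6

value(.O../...X, X) = 0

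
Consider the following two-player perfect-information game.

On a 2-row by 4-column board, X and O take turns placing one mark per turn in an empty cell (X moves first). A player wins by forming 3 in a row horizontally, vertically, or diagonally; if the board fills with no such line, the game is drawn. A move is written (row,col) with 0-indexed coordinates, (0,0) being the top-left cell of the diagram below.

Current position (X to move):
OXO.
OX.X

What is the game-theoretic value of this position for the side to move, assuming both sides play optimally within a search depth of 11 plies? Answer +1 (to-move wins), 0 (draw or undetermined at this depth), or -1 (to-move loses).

value(OXO./OX.X, X) = +1

p1 X@[OXO./OX.X]: (0,3)[OXOX/OX.X]+0 (1,2)[OXO./OXXX]+1*
p2 O@[OXO./OXXX] terminal -1; root [OXO./OX.X] d11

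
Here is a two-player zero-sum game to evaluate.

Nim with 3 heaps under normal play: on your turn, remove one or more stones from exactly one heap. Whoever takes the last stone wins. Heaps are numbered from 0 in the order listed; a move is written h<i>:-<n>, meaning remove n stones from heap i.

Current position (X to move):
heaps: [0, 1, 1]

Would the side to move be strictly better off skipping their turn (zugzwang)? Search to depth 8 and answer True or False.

zugzwang((0,1,1), X) = True

[(0,1,1)] X move#1: h1:-1:-1/(0,0,1)*, h2:-1:-1/(0,1,0)
[(0,0,1)] O move#2: h2:-1:+1/(0,0,0)*
[(0,0,0)] end (terminal -1, X#3); searched (0,1,1) to 8
if X skipped the turn, O would face:
~ [(0,1,1)] O move#1: h1:-1:-1/(0,0,1)*, h2:-1:-1/(0,1,0)
~ [(0,0,1)] X move#2: h2:-1:+1/(0,0,0)*
~ [(0,0,0)] end (terminal -1, O#3); searched (0,1,1) to 8
compare (X): move=-1 vs pass=+1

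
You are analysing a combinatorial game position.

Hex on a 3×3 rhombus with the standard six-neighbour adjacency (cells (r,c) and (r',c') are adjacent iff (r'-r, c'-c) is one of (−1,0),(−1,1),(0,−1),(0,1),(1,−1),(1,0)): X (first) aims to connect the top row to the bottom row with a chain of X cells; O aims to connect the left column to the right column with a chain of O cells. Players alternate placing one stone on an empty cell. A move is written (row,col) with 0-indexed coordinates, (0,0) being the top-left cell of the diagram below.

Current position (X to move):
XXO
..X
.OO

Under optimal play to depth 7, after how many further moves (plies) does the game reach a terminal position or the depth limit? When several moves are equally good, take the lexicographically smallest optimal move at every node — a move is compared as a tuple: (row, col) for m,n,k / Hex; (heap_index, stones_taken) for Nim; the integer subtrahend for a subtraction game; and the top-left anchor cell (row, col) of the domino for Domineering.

PV length from [XXO/..X/.OO]: 3 plies

ply 1, X at XXO/..X/.OO | (1,0)=-1→XXO/X.X/.OO; (1,1)=-1→XXO/.XX/.OO; (2,0)=+1→XXO/..X/XOO*
ply 2, O at XXO/..X/XOO | (1,0)=-1→XXO/O.X/XOO*; (1,1)=-1→XXO/.OX/XOO
ply 3, X at XXO/O.X/XOO | (1,1)=+1→XXO/OXX/XOO*
ply 4: XXO/OXX/XOO is terminal -1 (O); from XXO/..X/.OO depth 7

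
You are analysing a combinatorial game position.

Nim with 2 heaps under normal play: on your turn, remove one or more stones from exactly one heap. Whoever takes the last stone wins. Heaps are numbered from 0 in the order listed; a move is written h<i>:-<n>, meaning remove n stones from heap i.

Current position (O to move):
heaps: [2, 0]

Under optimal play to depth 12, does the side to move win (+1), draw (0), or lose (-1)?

p1 O@[(2,0)]: h0:-1[(1,0)]-1 h0:-2[(0,0)]+1*
p2 X@[(0,0)] terminal -1; root [(2,0)] d12

value((2,0), O) = +1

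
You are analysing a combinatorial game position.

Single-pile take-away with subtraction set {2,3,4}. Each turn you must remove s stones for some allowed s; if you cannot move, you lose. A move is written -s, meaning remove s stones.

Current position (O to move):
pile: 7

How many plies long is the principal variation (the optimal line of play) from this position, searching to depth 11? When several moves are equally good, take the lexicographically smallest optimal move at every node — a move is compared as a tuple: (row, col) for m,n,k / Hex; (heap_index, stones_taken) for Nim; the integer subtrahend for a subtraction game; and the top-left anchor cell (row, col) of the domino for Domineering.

ply 1, O at 7 | -2=-1→5*; -3=-1→4; -4=-1→3
ply 2, X at 5 | -2=-1→3; -3=-1→2; -4=+1→1*
ply 3: 1 is terminal -1 (O); from 7 depth 11

PV length from [7]: 2 plies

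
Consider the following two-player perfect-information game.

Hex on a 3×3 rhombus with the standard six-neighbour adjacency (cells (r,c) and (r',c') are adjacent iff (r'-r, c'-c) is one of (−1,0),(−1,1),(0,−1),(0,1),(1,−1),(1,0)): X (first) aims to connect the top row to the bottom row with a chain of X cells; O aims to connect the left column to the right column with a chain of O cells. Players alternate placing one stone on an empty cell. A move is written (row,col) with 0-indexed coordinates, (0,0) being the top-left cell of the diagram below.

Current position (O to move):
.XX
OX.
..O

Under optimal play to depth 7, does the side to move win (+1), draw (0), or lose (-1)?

value(.XX/OX./..O, O) = -1

ply 1, O at .XX/OX./..O | (0,0)=-1→OXX/OX./..O*; (1,2)=-1→.XX/OXO/..O; (2,0)=-1→.XX/OX./O.O; (2,1)=-1→.XX/OX./.OO
ply 2, X at OXX/OX./..O | (1,2)=+1→OXX/OXX/..O*; (2,0)=+1→OXX/OX./X.O; (2,1)=+1→OXX/OX./.XO
ply 3, O at OXX/OXX/..O | (2,0)=-1→OXX/OXX/O.O*; (2,1)=-1→OXX/OXX/.OO
ply 4, X at OXX/OXX/O.O | (2,1)=+1→OXX/OXX/OXO*
ply 5: OXX/OXX/OXO is terminal -1 (O); from .XX/OX./..O depth 7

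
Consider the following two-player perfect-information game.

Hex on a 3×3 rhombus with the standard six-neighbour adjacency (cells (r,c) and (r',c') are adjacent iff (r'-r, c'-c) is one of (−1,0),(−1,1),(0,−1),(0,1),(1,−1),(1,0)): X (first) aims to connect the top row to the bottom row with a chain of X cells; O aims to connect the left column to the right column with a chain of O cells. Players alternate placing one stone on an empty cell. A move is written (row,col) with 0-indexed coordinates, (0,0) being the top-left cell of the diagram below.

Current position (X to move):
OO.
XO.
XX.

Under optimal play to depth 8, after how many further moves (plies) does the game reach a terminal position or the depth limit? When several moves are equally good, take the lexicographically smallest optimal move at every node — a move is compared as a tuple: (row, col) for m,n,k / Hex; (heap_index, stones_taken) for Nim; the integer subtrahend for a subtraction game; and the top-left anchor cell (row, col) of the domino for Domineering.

[OO./XO./XX.] X move#1: (0,2):-1/OOX/XO./XX.*, (1,2):-1/OO./XOX/XX., (2,2):-1/OO./XO./XXX
[OOX/XO./XX.] O move#2: (1,2):+1/OOX/XOO/XX.*, (2,2):-1/OOX/XO./XXO
[OOX/XOO/XX.] end (terminal -1, X#3); searched OO./XO./XX. to 8

PV length from [OO./XO./XX.]: 2 plies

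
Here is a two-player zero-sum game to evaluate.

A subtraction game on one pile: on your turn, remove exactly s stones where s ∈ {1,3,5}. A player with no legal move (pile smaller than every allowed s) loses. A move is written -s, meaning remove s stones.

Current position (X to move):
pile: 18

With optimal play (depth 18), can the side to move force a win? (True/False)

X winning at [18]: False

ply 1, X at 18 | -1=-1→17*; -3=-1→15; -5=-1→13
ply 2, O at 17 | -1=+1→16*; -3=+1→14; -5=+1→12
ply 3, X at 16 | -1=-1→15*; -3=-1→13; -5=-1→11
ply 4, O at 15 | -1=+1→14*; -3=+1→12; -5=+1→10
ply 5, X at 14 | -1=-1→13*; -3=-1→11; -5=-1→9
ply 6, O at 13 | -1=+1→12*; -3=+1→10; -5=+1→8
ply 7, X at 12 | -1=-1→11*; -3=-1→9; -5=-1→7
ply 8, O at 11 | -1=+1→10*; -3=+1→8; -5=+1→6
ply 9, X at 10 | -1=-1→9*; -3=-1→7; -5=-1→5
ply 10, O at 9 | -1=+1→8*; -3=+1→6; -5=+1→4
ply 11, X at 8 | -1=-1→7*; -3=-1→5; -5=-1→3
ply 12, O at 7 | -1=+1→6*; -3=+1→4; -5=+1→2
ply 13, X at 6 | -1=-1→5*; -3=-1→3; -5=-1→1
ply 14, O at 5 | -1=+1→4*; -3=+1→2; -5=+1→0
ply 15, X at 4 | -1=-1→3*; -3=-1→1
ply 16, O at 3 | -1=+1→2*; -3=+1→0
ply 17, X at 2 | -1=-1→1*
ply 18, O at 1 | -1=+1→0*
ply 19: 0 is terminal -1 (X); from 18 depth 18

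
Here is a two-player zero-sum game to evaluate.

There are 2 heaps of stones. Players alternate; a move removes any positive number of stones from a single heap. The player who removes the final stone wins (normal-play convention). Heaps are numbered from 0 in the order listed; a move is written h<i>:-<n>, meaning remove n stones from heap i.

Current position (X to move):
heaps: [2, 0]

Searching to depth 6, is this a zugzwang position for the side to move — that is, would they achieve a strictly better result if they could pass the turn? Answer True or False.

ply 1, X at (2,0) | h0:-1=-1→(1,0); h0:-2=+1→(0,0)*
ply 2: (0,0) is terminal -1 (O); from (2,0) depth 6
if X skipped the turn, O would face:
~ ply 1, O at (2,0) | h0:-1=-1→(1,0); h0:-2=+1→(0,0)*
~ ply 2: (0,0) is terminal -1 (X); from (2,0) depth 6
compare (X): move=+1 vs pass=-1

zugzwang((2,0), X) = False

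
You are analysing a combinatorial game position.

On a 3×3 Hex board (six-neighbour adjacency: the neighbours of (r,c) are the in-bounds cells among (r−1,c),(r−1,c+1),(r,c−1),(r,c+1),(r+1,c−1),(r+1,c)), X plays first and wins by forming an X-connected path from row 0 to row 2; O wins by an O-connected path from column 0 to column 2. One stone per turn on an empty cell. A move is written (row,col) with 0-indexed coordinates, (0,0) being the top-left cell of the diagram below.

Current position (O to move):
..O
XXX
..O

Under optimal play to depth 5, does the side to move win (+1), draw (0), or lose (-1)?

value(..O/XXX/..O, O) = -1

ply 1, O at ..O/XXX/..O | (0,0)=-1→O.O/XXX/..O*; (0,1)=-1→.OO/XXX/..O; (2,0)=-1→..O/XXX/O.O; (2,1)=-1→..O/XXX/.OO
ply 2, X at O.O/XXX/..O | (0,1)=+1→OXO/XXX/..O*; (2,0)=-1→O.O/XXX/X.O; (2,1)=-1→O.O/XXX/.XO
ply 3, O at OXO/XXX/..O | (2,0)=-1→OXO/XXX/O.O*; (2,1)=-1→OXO/XXX/.OO
ply 4, X at OXO/XXX/O.O | (2,1)=+1→OXO/XXX/OXO*
ply 5: OXO/XXX/OXO is terminal -1 (O); from ..O/XXX/..O depth 5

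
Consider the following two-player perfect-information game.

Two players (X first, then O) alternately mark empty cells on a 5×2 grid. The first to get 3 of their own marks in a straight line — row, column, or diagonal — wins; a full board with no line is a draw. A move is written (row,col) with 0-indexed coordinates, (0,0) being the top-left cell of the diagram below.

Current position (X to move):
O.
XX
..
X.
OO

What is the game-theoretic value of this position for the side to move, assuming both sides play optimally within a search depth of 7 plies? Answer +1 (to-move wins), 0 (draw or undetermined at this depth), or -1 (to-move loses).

value(O./XX/../X./OO, X) = +1

p1 X@[O./XX/../X./OO]: (0,1)[OX/XX/../X./OO]+1* (2,0)[O./XX/X./X./OO]+1 (2,1)[O./XX/.X/X./OO]+1 (3,1)[O./XX/../XX/OO]+1
p2 O@[OX/XX/../X./OO]: (2,0)[OX/XX/O./X./OO]-1* (2,1)[OX/XX/.O/X./OO]-1 (3,1)[OX/XX/../XO/OO]-1
p3 X@[OX/XX/O./X./OO]: (2,1)[OX/XX/OX/X./OO]+1* (3,1)[OX/XX/O./XX/OO]+0
p4 O@[OX/XX/OX/X./OO] terminal -1; root [O./XX/../X./OO] d7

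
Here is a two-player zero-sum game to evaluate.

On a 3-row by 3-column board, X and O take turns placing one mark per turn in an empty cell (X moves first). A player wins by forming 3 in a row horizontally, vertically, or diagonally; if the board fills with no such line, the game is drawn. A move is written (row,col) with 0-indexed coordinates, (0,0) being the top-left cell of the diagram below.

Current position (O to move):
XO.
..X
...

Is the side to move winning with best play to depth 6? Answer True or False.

[XO./..X/...] O move#1: (0,2):-1/XOO/..X/..., (1,0):-1/XO./O.X/..., (1,1):+0/XO./.OX/...*, (2,0):-1/XO./..X/O.., (2,1):-1/XO./..X/.O., (2,2):-1/XO./..X/..O
[XO./.OX/...] X move#2: (0,2):-1/XOX/.OX/..., (1,0):-1/XO./XOX/..., (2,0):-1/XO./.OX/X.., (2,1):+0/XO./.OX/.X.*, (2,2):-1/XO./.OX/..X
[XO./.OX/.X.] O move#3: (0,2):-1/XOO/.OX/.X., (1,0):-1/XO./OOX/.X., (2,0):+0/XO./.OX/OX.*, (2,2):+0/XO./.OX/.XO
[XO./.OX/OX.] X move#4: (0,2):+0/XOX/.OX/OX.*, (1,0):-1/XO./XOX/OX., (2,2):-1/XO./.OX/OXX
[XOX/.OX/OX.] O move#5: (1,0):-1/XOX/OOX/OX., (2,2):+0/XOX/.OX/OXO*
[XOX/.OX/OXO] X move#6: (1,0):+0/XOX/XOX/OXO*
[XOX/XOX/OXO] end (terminal +0, O#7); searched XO./..X/... to 6

O winning at [XO./..X/...]: False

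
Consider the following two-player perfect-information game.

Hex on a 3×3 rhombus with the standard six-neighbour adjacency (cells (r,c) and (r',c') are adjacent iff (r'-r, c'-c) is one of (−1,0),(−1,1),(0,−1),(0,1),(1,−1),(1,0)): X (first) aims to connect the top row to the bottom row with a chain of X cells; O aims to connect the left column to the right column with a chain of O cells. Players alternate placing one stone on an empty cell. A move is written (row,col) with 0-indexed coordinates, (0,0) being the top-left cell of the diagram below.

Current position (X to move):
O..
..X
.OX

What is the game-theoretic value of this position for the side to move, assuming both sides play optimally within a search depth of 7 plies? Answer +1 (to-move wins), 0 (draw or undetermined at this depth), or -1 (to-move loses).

ply 1, X at O../..X/.OX | (0,1)=+1→OX./..X/.OX*; (0,2)=+1→O.X/..X/.OX; (1,0)=+1→O../X.X/.OX; (1,1)=+1→O../.XX/.OX; (2,0)=+1→O../..X/XOX
ply 2, O at OX./..X/.OX | (0,2)=-1→OXO/..X/.OX*; (1,0)=-1→OX./O.X/.OX; (1,1)=-1→OX./.OX/.OX; (2,0)=-1→OX./..X/OOX
ply 3, X at OXO/..X/.OX | (1,0)=+1→OXO/X.X/.OX*; (1,1)=+1→OXO/.XX/.OX; (2,0)=+1→OXO/..X/XOX
ply 4, O at OXO/X.X/.OX | (1,1)=-1→OXO/XOX/.OX*; (2,0)=-1→OXO/X.X/OOX
ply 5, X at OXO/XOX/.OX | (2,0)=+1→OXO/XOX/XOX*
ply 6: OXO/XOX/XOX is terminal -1 (O); from O../..X/.OX depth 7

value(O../..X/.OX, X) = +1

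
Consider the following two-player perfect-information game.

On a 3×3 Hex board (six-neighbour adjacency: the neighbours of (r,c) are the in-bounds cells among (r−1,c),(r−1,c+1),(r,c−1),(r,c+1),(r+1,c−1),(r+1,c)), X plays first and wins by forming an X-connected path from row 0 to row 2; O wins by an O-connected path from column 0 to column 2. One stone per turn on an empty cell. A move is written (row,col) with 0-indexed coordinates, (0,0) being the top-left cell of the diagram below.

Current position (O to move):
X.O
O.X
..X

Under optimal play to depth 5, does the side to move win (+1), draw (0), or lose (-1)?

[X.O/O.X/..X] O move#1: (0,1):+1/XOO/O.X/..X*, (1,1):+1/X.O/OOX/..X, (2,0):+1/X.O/O.X/O.X, (2,1):+1/X.O/O.X/.OX
[XOO/O.X/..X] end (terminal -1, X#2); searched X.O/O.X/..X to 5

value(X.O/O.X/..X, O) = +1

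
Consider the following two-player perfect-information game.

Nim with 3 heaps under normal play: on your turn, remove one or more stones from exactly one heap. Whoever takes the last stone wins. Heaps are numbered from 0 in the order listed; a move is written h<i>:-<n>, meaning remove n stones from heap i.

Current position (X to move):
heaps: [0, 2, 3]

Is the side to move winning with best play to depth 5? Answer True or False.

ply 1, X at (0,2,3) | h1:-1=-1→(0,1,3); h1:-2=-1→(0,0,3); h2:-1=+1→(0,2,2)*; h2:-2=-1→(0,2,1); h2:-3=-1→(0,2,0)
ply 2, O at (0,2,2) | h1:-1=-1→(0,1,2)*; h1:-2=-1→(0,0,2); h2:-1=-1→(0,2,1); h2:-2=-1→(0,2,0)
ply 3, X at (0,1,2) | h1:-1=-1→(0,0,2); h2:-1=+1→(0,1,1)*; h2:-2=-1→(0,1,0)
ply 4, O at (0,1,1) | h1:-1=-1→(0,0,1)*; h2:-1=-1→(0,1,0)
ply 5, X at (0,0,1) | h2:-1=+1→(0,0,0)*
ply 6: (0,0,0) is terminal -1 (O); from (0,2,3) depth 5

X winning at [(0,2,3)]: True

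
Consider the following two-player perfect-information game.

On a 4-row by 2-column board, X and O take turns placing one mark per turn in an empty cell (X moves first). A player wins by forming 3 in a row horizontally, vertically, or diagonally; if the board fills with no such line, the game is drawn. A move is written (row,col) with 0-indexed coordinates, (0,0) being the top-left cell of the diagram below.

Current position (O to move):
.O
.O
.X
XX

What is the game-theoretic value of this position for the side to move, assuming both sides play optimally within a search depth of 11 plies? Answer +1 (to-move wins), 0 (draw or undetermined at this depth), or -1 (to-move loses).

value(.O/.O/.X/XX, O) = 0

ply 1, O at .O/.O/.X/XX | (0,0)=+0→OO/.O/.X/XX*; (1,0)=+0→.O/OO/.X/XX; (2,0)=+0→.O/.O/OX/XX
ply 2, X at OO/.O/.X/XX | (1,0)=+0→OO/XO/.X/XX*; (2,0)=+0→OO/.O/XX/XX
ply 3, O at OO/XO/.X/XX | (2,0)=+0→OO/XO/OX/XX*
ply 4: OO/XO/OX/XX is terminal +0 (X); from .O/.O/.X/XX depth 11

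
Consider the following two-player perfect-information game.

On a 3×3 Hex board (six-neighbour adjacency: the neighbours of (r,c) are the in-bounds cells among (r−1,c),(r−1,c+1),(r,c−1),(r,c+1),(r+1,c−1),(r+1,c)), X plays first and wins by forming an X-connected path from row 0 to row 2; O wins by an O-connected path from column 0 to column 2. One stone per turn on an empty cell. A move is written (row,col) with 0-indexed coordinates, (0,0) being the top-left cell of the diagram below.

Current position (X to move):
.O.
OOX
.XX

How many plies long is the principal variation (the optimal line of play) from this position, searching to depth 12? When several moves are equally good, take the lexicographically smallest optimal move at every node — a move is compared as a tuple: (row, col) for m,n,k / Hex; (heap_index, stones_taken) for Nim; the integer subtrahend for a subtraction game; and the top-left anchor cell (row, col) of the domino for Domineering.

PV length from [.O./OOX/.XX]: 1 ply

[.O./OOX/.XX] X move#1: (0,0):-1/XO./OOX/.XX, (0,2):+1/.OX/OOX/.XX*, (2,0):-1/.O./OOX/XXX
[.OX/OOX/.XX] end (terminal -1, O#2); searched .O./OOX/.XX to 12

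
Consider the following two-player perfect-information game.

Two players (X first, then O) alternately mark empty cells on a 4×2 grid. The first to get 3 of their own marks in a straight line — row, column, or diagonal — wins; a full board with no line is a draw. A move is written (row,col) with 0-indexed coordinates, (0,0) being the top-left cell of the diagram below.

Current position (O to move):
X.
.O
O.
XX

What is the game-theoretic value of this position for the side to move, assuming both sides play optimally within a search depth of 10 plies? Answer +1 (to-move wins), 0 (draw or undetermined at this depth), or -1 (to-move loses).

value(X./.O/O./XX, O) = 0

[X./.O/O./XX] O move#1: (0,1):+0/XO/.O/O./XX*, (1,0):+0/X./OO/O./XX, (2,1):+0/X./.O/OO/XX
[XO/.O/O./XX] X move#2: (1,0):-1/XO/XO/O./XX, (2,1):+0/XO/.O/OX/XX*
[XO/.O/OX/XX] O move#3: (1,0):+0/XO/OO/OX/XX*
[XO/OO/OX/XX] end (terminal +0, X#4); searched X./.O/O./XX to 10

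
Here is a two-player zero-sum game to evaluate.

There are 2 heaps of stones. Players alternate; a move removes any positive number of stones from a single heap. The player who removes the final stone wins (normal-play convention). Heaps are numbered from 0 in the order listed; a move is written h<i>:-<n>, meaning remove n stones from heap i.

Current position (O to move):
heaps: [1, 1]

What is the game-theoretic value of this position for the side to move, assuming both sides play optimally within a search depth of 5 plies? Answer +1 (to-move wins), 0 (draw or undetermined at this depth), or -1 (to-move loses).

ply 1, O at (1,1) | h0:-1=-1→(0,1)*; h1:-1=-1→(1,0)
ply 2, X at (0,1) | h1:-1=+1→(0,0)*
ply 3: (0,0) is terminal -1 (O); from (1,1) depth 5

value((1,1), O) = -1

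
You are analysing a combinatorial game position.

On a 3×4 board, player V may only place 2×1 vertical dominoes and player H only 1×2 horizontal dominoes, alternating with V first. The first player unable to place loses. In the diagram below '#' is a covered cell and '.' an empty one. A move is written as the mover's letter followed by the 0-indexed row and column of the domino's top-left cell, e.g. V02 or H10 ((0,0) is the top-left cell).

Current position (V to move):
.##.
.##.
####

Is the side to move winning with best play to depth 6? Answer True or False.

p1 V@[.##./.##./####]: V00[###./###./####]+1* V03[.###/.###/####]+1
p2 H@[###./###./####] terminal -1; root [.##./.##./####] d6

V winning at [.##./.##./####]: True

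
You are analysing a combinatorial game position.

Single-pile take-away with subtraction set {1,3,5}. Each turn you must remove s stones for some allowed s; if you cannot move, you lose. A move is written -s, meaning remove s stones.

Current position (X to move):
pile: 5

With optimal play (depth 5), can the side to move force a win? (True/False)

X winning at [5]: True

ply 1, X at 5 | -1=+1→4*; -3=+1→2; -5=+1→0
ply 2, O at 4 | -1=-1→3*; -3=-1→1
ply 3, X at 3 | -1=+1→2*; -3=+1→0
ply 4, O at 2 | -1=-1→1*
ply 5, X at 1 | -1=+1→0*
ply 6: 0 is terminal -1 (O); from 5 depth 5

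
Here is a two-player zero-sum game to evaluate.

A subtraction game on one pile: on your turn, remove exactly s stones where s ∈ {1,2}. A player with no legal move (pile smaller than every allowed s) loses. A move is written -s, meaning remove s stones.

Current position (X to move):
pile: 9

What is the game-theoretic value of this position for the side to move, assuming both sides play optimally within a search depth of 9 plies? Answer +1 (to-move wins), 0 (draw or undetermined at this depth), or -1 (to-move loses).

p1 X@[9]: -1[8]-1* -2[7]-1
p2 O@[8]: -1[7]-1 -2[6]+1*
p3 X@[6]: -1[5]-1* -2[4]-1
p4 O@[5]: -1[4]-1 -2[3]+1*
p5 X@[3]: -1[2]-1* -2[1]-1
p6 O@[2]: -1[1]-1 -2[0]+1*
p7 X@[0] terminal -1; root [9] d9

value(9, X) = -1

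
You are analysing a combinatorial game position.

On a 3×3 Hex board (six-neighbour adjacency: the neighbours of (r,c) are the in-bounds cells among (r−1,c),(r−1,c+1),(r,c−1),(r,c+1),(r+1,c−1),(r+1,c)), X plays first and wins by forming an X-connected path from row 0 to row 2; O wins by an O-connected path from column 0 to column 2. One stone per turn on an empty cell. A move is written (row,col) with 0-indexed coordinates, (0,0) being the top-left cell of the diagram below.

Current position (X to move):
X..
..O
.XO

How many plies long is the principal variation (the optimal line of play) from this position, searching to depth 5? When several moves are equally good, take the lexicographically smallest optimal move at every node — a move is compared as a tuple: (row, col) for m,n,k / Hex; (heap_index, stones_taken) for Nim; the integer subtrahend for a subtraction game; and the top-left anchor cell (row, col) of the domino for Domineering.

PV length from [X../..O/.XO]: 5 plies

[X../..O/.XO] X move#1: (0,1):-1/XX./..O/.XO, (0,2):-1/X.X/..O/.XO, (1,0):+1/X../X.O/.XO*, (1,1):+1/X../.XO/.XO, (2,0):+1/X../..O/XXO
[X../X.O/.XO] O move#2: (0,1):-1/XO./X.O/.XO*, (0,2):-1/X.O/X.O/.XO, (1,1):-1/X../XOO/.XO, (2,0):-1/X../X.O/OXO
[XO./X.O/.XO] X move#3: (0,2):+1/XOX/X.O/.XO*, (1,1):+1/XO./XXO/.XO, (2,0):+1/XO./X.O/XXO
[XOX/X.O/.XO] O move#4: (1,1):-1/XOX/XOO/.XO*, (2,0):-1/XOX/X.O/OXO
[XOX/XOO/.XO] X move#5: (2,0):+1/XOX/XOO/XXO*
[XOX/XOO/XXO] end (terminal -1, O#6); searched X../..O/.XO to 5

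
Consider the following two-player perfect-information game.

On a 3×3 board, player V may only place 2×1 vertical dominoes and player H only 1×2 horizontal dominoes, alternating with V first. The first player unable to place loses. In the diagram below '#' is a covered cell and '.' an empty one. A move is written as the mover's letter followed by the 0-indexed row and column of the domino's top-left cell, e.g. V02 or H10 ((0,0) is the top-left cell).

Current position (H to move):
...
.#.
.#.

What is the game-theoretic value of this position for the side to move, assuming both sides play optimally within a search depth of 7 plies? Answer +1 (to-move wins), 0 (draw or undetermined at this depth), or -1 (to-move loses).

value(.../.#./.#., H) = -1

p1 H@[.../.#./.#.]: H00[##./.#./.#.]-1* H01[.##/.#./.#.]-1
p2 V@[##./.#./.#.]: V02[###/.##/.#.]+1* V10[##./##./##.]+1 V12[##./.##/.##]+1
p3 H@[###/.##/.#.] terminal -1; root [.../.#./.#.] d7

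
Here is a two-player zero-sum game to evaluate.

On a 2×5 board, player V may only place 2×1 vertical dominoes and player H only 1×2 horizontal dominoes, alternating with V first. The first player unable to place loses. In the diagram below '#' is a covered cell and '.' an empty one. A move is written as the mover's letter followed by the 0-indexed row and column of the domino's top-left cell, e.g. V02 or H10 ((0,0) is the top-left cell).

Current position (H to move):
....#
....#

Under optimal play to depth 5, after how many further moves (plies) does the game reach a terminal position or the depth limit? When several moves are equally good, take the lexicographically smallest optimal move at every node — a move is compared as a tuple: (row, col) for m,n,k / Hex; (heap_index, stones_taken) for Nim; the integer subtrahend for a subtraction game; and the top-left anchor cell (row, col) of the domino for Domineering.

[....#/....#] H move#1: H00:-1/##..#/....#, H01:+1/.##.#/....#*, H02:-1/..###/....#, H10:-1/....#/##..#, H11:+1/....#/.##.#, H12:-1/....#/..###
[.##.#/....#] V move#2: V00:-1/###.#/#...#*, V03:-1/.####/...##
[###.#/#...#] H move#3: H11:-1/###.#/###.#, H12:+1/###.#/#.###*
[###.#/#.###] end (terminal -1, V#4); searched ....#/....# to 5

PV length from [....#/....#]: 3 plies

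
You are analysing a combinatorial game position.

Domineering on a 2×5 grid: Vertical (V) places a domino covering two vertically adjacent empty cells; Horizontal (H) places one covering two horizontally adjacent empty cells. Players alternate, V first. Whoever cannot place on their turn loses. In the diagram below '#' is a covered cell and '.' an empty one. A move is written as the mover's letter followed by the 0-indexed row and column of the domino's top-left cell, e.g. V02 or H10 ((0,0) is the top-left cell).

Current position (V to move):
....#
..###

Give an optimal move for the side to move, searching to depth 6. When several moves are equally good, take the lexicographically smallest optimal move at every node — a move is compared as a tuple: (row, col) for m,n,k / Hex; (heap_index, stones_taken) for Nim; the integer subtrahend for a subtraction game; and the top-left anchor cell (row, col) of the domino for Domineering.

[....#/..###] V move#1: V00:-1/#...#/#.###, V01:+1/.#..#/.####*
[.#..#/.####] H move#2: H02:-1/.####/.####*
[.####/.####] V move#3: V00:+1/#####/#####*
[#####/#####] end (terminal -1, H#4); searched ....#/..### to 6

V's best at [....#/..###]: V01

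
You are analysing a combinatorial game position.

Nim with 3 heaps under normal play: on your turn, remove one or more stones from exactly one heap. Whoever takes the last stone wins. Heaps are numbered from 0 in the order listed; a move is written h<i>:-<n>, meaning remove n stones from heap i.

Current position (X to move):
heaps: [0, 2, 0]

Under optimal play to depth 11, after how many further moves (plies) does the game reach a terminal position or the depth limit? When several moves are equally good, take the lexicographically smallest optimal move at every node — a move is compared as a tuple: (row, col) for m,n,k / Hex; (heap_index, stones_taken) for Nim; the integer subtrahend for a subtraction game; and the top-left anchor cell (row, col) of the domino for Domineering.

PV length from [(0,2,0)]: 1 ply

p1 X@[(0,2,0)]: h1:-1[(0,1,0)]-1 h1:-2[(0,0,0)]+1*
p2 O@[(0,0,0)] terminal -1; root [(0,2,0)] d11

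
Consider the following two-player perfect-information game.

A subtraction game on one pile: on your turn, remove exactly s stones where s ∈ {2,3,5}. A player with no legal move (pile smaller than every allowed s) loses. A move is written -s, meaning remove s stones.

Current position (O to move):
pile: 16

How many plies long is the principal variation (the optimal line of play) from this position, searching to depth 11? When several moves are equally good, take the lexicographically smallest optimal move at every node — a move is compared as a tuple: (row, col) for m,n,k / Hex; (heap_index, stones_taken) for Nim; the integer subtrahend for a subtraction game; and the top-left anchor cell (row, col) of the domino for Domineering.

PV length from [16]: 5 plies

ply 1, O at 16 | -2=+1→14*; -3=-1→13; -5=-1→11
ply 2, X at 14 | -2=-1→12*; -3=-1→11; -5=-1→9
ply 3, O at 12 | -2=-1→10; -3=-1→9; -5=+1→7*
ply 4, X at 7 | -2=-1→5*; -3=-1→4; -5=-1→2
ply 5, O at 5 | -2=-1→3; -3=-1→2; -5=+1→0*
ply 6: 0 is terminal -1 (X); from 16 depth 11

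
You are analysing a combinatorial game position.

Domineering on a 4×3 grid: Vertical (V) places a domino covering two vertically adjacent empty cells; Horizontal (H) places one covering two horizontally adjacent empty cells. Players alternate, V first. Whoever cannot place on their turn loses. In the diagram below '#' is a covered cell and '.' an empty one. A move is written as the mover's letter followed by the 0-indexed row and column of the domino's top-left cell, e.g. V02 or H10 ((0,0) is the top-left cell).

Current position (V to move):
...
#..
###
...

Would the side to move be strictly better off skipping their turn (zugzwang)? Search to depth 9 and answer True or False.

zugzwang(.../#../###/..., V) = False

p1 V@[.../#../###/...]: V01[.#./##./###/...]+1* V02[..#/#.#/###/...]-1
p2 H@[.#./##./###/...]: H30[.#./##./###/##.]-1* H31[.#./##./###/.##]-1
p3 V@[.#./##./###/##.]: V02[.##/###/###/##.]+1*
p4 H@[.##/###/###/##.] terminal -1; root [.../#../###/...] d9
suppose V passes — search the same position with H to move:
pass> p1 H@[.../#../###/...]: H00[##./#../###/...]+1* H01[.##/#../###/...]+1 H11[.../###/###/...]+1 H30[.../#../###/##.]-1 H31[.../#../###/.##]-1
pass> p2 V@[##./#../###/...]: V02[###/#.#/###/...]-1*
pass> p3 H@[###/#.#/###/...]: H30[###/#.#/###/##.]+1* H31[###/#.#/###/.##]+1
pass> p4 V@[###/#.#/###/##.] terminal -1; root [.../#../###/...] d9
for V: play +1, pass -1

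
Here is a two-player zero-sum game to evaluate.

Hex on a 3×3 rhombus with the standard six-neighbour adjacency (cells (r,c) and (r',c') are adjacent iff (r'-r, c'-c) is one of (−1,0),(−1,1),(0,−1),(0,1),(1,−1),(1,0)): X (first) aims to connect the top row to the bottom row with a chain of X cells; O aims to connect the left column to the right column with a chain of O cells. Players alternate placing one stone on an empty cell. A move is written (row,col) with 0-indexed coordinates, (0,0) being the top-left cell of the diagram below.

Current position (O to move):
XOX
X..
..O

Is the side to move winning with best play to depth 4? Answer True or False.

p1 O@[XOX/X../..O]: (1,1)[XOX/XO./..O]-1* (1,2)[XOX/X.O/..O]-1 (2,0)[XOX/X../O.O]-1 (2,1)[XOX/X../.OO]-1
p2 X@[XOX/XO./..O]: (1,2)[XOX/XOX/..O]+1* (2,0)[XOX/XO./X.O]+1 (2,1)[XOX/XO./.XO]+1
p3 O@[XOX/XOX/..O]: (2,0)[XOX/XOX/O.O]-1* (2,1)[XOX/XOX/.OO]-1
p4 X@[XOX/XOX/O.O]: (2,1)[XOX/XOX/OXO]+1*
p5 O@[XOX/XOX/OXO] terminal -1; root [XOX/X../..O] d4

O winning at [XOX/X../..O]: False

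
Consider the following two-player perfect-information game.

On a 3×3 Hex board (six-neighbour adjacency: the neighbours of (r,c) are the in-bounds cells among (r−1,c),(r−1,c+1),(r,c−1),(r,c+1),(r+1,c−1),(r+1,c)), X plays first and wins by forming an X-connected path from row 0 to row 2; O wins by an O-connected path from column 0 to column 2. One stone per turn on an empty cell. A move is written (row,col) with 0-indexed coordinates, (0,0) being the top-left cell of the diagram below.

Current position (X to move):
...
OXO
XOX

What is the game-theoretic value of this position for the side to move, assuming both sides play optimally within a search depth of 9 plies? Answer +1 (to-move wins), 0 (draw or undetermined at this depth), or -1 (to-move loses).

[.../OXO/XOX] X move#1: (0,0):+1/X../OXO/XOX*, (0,1):+1/.X./OXO/XOX, (0,2):+1/..X/OXO/XOX
[X../OXO/XOX] O move#2: (0,1):-1/XO./OXO/XOX*, (0,2):-1/X.O/OXO/XOX
[XO./OXO/XOX] X move#3: (0,2):+1/XOX/OXO/XOX*
[XOX/OXO/XOX] end (terminal -1, O#4); searched .../OXO/XOX to 9

value(.../OXO/XOX, X) = +1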